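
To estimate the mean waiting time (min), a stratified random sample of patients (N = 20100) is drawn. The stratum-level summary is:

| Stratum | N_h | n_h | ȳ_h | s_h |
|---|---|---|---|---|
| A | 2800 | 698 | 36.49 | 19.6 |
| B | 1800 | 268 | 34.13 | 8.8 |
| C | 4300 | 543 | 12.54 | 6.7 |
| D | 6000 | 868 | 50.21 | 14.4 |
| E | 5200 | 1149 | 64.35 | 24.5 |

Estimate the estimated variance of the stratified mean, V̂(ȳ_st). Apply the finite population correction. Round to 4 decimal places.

V̂(ȳ_st) = Σ W_h² (1 − n_h/N_h) s_h²/n_h, with W_h = N_h/N and N = 20100:
  stratum A: (2800/20100)²·(1 − 698/2800)·19.6²/698 = 0.0080178
  stratum B: (1800/20100)²·(1 − 268/1800)·8.8²/268 = 0.00197229
  stratum C: (4300/20100)²·(1 − 543/4300)·6.7²/543 = 0.00330573
  stratum D: (6000/20100)²·(1 − 868/6000)·14.4²/868 = 0.0182075
  stratum E: (5200/20100)²·(1 − 1149/5200)·24.5²/1149 = 0.0272387
V̂(ȳ_st) = 0.058742

V̂(ȳ_st) ≈ 0.0587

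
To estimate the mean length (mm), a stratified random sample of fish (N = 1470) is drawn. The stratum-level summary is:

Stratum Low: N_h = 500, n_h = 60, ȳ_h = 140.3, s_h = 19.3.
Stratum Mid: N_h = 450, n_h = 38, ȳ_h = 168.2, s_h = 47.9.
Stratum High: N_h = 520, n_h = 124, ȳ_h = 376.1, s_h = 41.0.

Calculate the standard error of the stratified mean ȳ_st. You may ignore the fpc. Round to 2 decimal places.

SE(ȳ_st) ≈ 2.84

V̂(ȳ_st) = Σ W_h² s_h²/n_h, with W_h = N_h/N and N = 1470:
  stratum Low: (500/1470)²·19.3²/60 = 0.718239
  stratum Mid: (450/1470)²·47.9²/38 = 5.65819
  stratum High: (520/1470)²·41.0²/124 = 1.69636
V̂(ȳ_st) = 8.07279
SE(ȳ_st) = √8.07279 = 2.84127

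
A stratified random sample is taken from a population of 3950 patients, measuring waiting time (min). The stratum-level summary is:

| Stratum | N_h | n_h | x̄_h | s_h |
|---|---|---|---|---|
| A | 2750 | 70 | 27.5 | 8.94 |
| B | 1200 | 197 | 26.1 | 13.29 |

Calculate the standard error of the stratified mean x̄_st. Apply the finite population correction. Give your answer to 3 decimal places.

V̂(x̄_st) = Σ W_h² (1 − n_h/N_h) s_h²/n_h, with W_h = N_h/N and N = 3950:
  stratum A: (2750/3950)²·(1 − 70/2750)·8.94²/70 = 0.539325
  stratum B: (1200/3950)²·(1 − 197/1200)·13.29²/197 = 0.0691627
V̂(x̄_st) = 0.608487
SE(x̄_st) = √0.608487 = 0.780056

SE(x̄_st) ≈ 0.780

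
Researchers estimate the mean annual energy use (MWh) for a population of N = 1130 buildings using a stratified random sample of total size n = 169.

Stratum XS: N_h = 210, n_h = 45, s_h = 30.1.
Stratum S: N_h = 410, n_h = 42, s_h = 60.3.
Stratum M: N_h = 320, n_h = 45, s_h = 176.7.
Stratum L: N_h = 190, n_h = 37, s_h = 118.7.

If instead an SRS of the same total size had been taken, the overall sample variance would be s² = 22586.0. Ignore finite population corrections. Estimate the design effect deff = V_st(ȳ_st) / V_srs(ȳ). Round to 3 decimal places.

V̂(ȳ_st) = Σ W_h² s_h²/n_h, with W_h = N_h/N and N = 1130:
  stratum XS: (210/1130)²·30.1²/45 = 0.695348
  stratum S: (410/1130)²·60.3²/42 = 11.3971
  stratum M: (320/1130)²·176.7²/45 = 55.6421
  stratum L: (190/1130)²·118.7²/37 = 10.7659
V_st = 78.5005
V_srs = s²/n = 22586.0/169 = 133.645
deff = V_st / V_srs = 78.5005/133.645 = 0.5874

deff ≈ 0.587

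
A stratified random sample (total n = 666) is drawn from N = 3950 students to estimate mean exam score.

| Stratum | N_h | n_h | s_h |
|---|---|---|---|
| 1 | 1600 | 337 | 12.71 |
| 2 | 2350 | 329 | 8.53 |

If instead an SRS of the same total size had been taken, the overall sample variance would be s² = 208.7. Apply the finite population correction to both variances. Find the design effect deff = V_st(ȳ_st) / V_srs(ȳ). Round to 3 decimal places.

deff ≈ 0.497

V̂(ȳ_st) = Σ W_h² (1 − n_h/N_h) s_h²/n_h, with W_h = N_h/N and N = 3950:
  stratum 1: (1600/3950)²·(1 − 337/1600)·12.71²/337 = 0.0620855
  stratum 2: (2350/3950)²·(1 − 329/2350)·8.53²/329 = 0.0673197
V_st = 0.129405
V_srs = (1 − 666/3950)·208.7/666 = 0.260528
deff = V_st / V_srs = 0.129405/0.260528 = 0.4967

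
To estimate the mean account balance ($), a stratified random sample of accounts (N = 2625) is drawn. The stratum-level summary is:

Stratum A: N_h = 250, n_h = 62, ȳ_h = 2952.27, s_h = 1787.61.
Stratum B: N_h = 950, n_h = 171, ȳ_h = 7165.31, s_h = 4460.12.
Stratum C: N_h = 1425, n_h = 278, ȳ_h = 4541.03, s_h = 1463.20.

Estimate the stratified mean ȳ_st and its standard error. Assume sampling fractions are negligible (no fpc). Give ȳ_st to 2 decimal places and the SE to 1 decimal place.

ȳ_st ≈ 5339.46, SE ≈ 134.1

ȳ_st = Σ W_h ȳ_h = (250·2952.27 + 950·7165.31 + 1425·4541.03)/2625 = 5339.45895
V̂(ȳ_st) = Σ W_h² s_h²/n_h, with W_h = N_h/N and N = 2625:
  stratum A: (250/2625)²·1787.61²/62 = 467.493
  stratum B: (950/2625)²·4460.12²/171 = 15236.5
  stratum C: (1425/2625)²·1463.20²/278 = 2269.52
V̂(ȳ_st) = 17973.5
SE(ȳ_st) = √17973.5 = 134.065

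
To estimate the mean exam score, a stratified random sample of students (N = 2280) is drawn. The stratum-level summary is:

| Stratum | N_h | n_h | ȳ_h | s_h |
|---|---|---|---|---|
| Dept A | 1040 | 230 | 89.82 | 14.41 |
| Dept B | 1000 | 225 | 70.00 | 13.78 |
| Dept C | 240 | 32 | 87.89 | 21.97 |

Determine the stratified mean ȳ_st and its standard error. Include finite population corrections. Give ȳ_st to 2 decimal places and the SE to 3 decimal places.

ȳ_st = Σ W_h ȳ_h = (1040·89.82 + 1000·70.00 + 240·87.89)/2280 = 80.92386
V̂(ȳ_st) = Σ W_h² (1 − n_h/N_h) s_h²/n_h, with W_h = N_h/N and N = 2280:
  stratum Dept A: (1040/2280)²·(1 − 230/1040)·14.41²/230 = 0.146302
  stratum Dept B: (1000/2280)²·(1 − 225/1000)·13.78²/225 = 0.125819
  stratum Dept C: (240/2280)²·(1 − 32/240)·21.97²/32 = 0.144849
V̂(ȳ_st) = 0.41697
SE(ȳ_st) = √0.41697 = 0.645732

ȳ_st ≈ 80.92, SE ≈ 0.646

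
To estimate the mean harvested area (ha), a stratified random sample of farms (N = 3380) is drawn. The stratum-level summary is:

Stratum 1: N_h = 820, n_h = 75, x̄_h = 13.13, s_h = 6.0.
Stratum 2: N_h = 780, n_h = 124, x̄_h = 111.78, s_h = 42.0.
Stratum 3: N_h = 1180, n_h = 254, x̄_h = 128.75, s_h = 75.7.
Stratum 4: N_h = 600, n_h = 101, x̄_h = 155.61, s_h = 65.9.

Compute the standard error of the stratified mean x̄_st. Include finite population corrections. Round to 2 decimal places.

SE(x̄_st) ≈ 1.99

V̂(x̄_st) = Σ W_h² (1 − n_h/N_h) s_h²/n_h, with W_h = N_h/N and N = 3380:
  stratum 1: (820/3380)²·(1 − 75/820)·6.0²/75 = 0.0256672
  stratum 2: (780/3380)²·(1 − 124/780)·42.0²/124 = 0.63715
  stratum 3: (1180/3380)²·(1 − 254/1180)·75.7²/254 = 2.15783
  stratum 4: (600/3380)²·(1 − 101/600)·65.9²/101 = 1.12685
V̂(x̄_st) = 3.9475
SE(x̄_st) = √3.9475 = 1.98683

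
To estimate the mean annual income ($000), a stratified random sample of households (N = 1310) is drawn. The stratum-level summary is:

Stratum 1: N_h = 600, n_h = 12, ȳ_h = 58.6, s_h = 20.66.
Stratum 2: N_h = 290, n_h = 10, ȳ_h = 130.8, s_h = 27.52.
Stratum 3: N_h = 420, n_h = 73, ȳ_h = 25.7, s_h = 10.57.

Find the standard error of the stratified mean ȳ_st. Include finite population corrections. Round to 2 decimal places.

V̂(ȳ_st) = Σ W_h² (1 − n_h/N_h) s_h²/n_h, with W_h = N_h/N and N = 1310:
  stratum 1: (600/1310)²·(1 − 12/600)·20.66²/12 = 7.31249
  stratum 2: (290/1310)²·(1 − 10/290)·27.52²/10 = 3.58352
  stratum 3: (420/1310)²·(1 − 73/420)·10.57²/73 = 0.129976
V̂(ȳ_st) = 11.026
SE(ȳ_st) = √11.026 = 3.32054

SE(ȳ_st) ≈ 3.32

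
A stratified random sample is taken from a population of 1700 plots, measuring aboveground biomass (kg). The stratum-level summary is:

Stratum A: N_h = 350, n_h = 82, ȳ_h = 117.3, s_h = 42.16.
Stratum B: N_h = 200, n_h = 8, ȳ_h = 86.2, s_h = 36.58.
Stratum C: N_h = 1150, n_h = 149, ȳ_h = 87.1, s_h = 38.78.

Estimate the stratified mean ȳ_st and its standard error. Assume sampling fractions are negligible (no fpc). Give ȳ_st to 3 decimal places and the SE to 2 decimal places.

ȳ_st ≈ 93.212, SE ≈ 2.80

ȳ_st = Σ W_h ȳ_h = (350·117.3 + 200·86.2 + 1150·87.1)/1700 = 93.21176
V̂(ȳ_st) = Σ W_h² s_h²/n_h, with W_h = N_h/N and N = 1700:
  stratum A: (350/1700)²·42.16²/82 = 0.91881
  stratum B: (200/1700)²·36.58²/8 = 2.31505
  stratum C: (1150/1700)²·38.78²/149 = 4.61878
V̂(ȳ_st) = 7.85263
SE(ȳ_st) = √7.85263 = 2.80226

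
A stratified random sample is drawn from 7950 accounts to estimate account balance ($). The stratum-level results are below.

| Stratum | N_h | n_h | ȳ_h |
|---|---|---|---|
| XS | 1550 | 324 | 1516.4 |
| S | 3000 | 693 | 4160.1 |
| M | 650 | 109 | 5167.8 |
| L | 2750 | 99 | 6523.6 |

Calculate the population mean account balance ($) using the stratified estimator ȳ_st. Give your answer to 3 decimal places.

ȳ_st ≈ 4544.615

N = Σ N_h = 7950. Stratum weights W_h = N_h/N.
ȳ_st = (1550·1516.4 + 3000·4160.1 + 650·5167.8 + 2750·6523.6) / 7950 = 4544.61509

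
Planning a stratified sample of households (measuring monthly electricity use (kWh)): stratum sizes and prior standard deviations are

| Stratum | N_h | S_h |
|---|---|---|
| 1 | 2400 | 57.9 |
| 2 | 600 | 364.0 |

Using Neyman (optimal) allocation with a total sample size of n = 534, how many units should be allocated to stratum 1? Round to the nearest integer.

Neyman allocation: n_h = n · N_h S_h / Σ N_i S_i, with n = 534.
  stratum 1: N_h·S_h = 2400·57.9 = 138960.00
  stratum 2: N_h·S_h = 600·364.0 = 218400.00
Σ N_h S_h = 357360.00
n for stratum 1 = 534·138960.00/357360.00 = 207.647 → 208

208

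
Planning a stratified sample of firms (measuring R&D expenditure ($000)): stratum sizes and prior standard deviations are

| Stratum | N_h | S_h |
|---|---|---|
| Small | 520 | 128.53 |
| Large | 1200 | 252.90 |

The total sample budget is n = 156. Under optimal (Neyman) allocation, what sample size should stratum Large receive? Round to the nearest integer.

Neyman allocation: n_h = n · N_h S_h / Σ N_i S_i, with n = 156.
  stratum Small: N_h·S_h = 520·128.53 = 66835.60
  stratum Large: N_h·S_h = 1200·252.90 = 303480.00
Σ N_h S_h = 370315.60
n for stratum Large = 156·303480.00/370315.60 = 127.845 → 128

128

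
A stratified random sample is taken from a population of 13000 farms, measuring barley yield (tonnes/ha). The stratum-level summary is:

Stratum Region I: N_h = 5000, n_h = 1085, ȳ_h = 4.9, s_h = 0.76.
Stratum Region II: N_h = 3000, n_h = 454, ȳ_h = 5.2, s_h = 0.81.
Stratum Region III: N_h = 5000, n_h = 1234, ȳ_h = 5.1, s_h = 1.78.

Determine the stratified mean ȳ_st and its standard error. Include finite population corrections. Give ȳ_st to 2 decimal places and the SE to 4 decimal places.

ȳ_st = Σ W_h ȳ_h = (5000·4.9 + 3000·5.2 + 5000·5.1)/13000 = 5.04615
V̂(ȳ_st) = Σ W_h² (1 − n_h/N_h) s_h²/n_h, with W_h = N_h/N and N = 13000:
  stratum Region I: (5000/13000)²·(1 − 1085/5000)·0.76²/1085 = 6.16613e-05
  stratum Region II: (3000/13000)²·(1 − 454/3000)·0.81²/454 = 6.53141e-05
  stratum Region III: (5000/13000)²·(1 − 1234/5000)·1.78²/1234 = 0.000286081
V̂(ȳ_st) = 0.000413056
SE(ȳ_st) = √0.000413056 = 0.0203238

ȳ_st ≈ 5.05, SE ≈ 0.0203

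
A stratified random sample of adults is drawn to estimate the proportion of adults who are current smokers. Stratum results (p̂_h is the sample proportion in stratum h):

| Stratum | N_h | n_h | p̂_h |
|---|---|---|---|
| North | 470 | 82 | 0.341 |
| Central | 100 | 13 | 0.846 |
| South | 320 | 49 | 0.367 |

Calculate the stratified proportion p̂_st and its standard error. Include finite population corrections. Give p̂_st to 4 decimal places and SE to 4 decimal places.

N = 890; stratum weights W_h = N_h/N.
p̂_st = Σ W_h p̂_h = (470·0.341 + 100·0.846 + 320·0.367)/890 = 0.40709
V̂(p̂_st) = Σ W_h² (1 − n_h/N_h) p̂_h(1−p̂_h)/(n_h−1):
  stratum North: (470/890)²·(1 − 82/470)·0.341·0.659/81 = 0.000638711
  stratum Central: (100/890)²·(1 − 13/100)·0.846·0.154/12 = 0.000119247
  stratum South: (320/890)²·(1 − 49/320)·0.367·0.633/48 = 0.000529868
V̂(p̂_st) = 0.00128783; SE = √V̂ = 0.0358863

p̂_st ≈ 0.4071, SE ≈ 0.0359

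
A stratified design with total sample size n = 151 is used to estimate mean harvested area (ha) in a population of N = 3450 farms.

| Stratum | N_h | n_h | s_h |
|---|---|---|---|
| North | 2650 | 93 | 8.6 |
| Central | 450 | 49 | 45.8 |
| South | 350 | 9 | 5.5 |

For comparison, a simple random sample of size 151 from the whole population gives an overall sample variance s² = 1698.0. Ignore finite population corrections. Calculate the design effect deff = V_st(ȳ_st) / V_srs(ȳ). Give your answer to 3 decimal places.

deff ≈ 0.110

V̂(ȳ_st) = Σ W_h² s_h²/n_h, with W_h = N_h/N and N = 3450:
  stratum North: (2650/3450)²·8.6²/93 = 0.46921
  stratum Central: (450/3450)²·45.8²/49 = 0.728319
  stratum South: (350/3450)²·5.5²/9 = 0.0345924
V_st = 1.23212
V_srs = s²/n = 1698.0/151 = 11.245
deff = V_st / V_srs = 1.23212/11.245 = 0.1096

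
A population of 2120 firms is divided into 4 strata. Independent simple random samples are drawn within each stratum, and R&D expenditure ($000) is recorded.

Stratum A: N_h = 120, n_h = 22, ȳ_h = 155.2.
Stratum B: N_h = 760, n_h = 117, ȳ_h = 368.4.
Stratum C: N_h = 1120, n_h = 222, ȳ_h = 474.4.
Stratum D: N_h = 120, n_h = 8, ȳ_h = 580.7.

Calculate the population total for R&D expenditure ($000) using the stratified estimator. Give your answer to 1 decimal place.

τ̂_st ≈ 899620.0

τ̂_st = Σ N_h ȳ_h = 120·155.2 + 760·368.4 + 1120·474.4 + 120·580.7 = 899620.0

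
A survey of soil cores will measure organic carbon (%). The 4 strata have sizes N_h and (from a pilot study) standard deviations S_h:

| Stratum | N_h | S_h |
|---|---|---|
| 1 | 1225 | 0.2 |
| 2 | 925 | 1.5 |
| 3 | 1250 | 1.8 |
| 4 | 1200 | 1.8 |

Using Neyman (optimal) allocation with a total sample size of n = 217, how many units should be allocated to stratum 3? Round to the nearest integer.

Neyman allocation: n_h = n · N_h S_h / Σ N_i S_i, with n = 217.
  stratum 1: N_h·S_h = 1225·0.2 = 245.00
  stratum 2: N_h·S_h = 925·1.5 = 1387.50
  stratum 3: N_h·S_h = 1250·1.8 = 2250.00
  stratum 4: N_h·S_h = 1200·1.8 = 2160.00
Σ N_h S_h = 6042.50
n for stratum 3 = 217·2250.00/6042.50 = 80.803 → 81

81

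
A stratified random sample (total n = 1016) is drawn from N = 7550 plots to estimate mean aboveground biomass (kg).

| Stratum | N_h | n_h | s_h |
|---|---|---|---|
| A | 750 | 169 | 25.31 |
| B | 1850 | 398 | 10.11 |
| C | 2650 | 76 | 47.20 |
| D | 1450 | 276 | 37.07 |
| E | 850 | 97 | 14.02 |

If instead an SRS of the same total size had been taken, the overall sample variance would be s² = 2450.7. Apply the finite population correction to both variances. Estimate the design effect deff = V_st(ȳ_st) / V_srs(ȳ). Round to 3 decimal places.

V̂(ȳ_st) = Σ W_h² (1 − n_h/N_h) s_h²/n_h, with W_h = N_h/N and N = 7550:
  stratum A: (750/7550)²·(1 − 169/750)·25.31²/169 = 0.0289762
  stratum B: (1850/7550)²·(1 − 398/1850)·10.11²/398 = 0.0121022
  stratum C: (2650/7550)²·(1 − 76/2650)·47.20²/76 = 3.50777
  stratum D: (1450/7550)²·(1 − 276/1450)·37.07²/276 = 0.148689
  stratum E: (850/7550)²·(1 − 97/850)·14.02²/97 = 0.0227533
V_st = 3.72029
V_srs = (1 − 1016/7550)·2450.7/1016 = 2.08751
deff = V_st / V_srs = 3.72029/2.08751 = 1.7822

deff ≈ 1.782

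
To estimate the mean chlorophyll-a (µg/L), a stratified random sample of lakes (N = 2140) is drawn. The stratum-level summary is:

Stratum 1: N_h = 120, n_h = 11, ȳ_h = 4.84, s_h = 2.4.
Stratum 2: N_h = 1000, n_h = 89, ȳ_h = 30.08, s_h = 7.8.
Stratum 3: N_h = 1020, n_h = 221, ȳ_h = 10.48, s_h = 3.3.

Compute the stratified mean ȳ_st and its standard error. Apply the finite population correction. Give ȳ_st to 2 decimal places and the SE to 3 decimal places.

ȳ_st ≈ 19.32, SE ≈ 0.382

ȳ_st = Σ W_h ȳ_h = (120·4.84 + 1000·30.08 + 1020·10.48)/2140 = 19.32262
V̂(ȳ_st) = Σ W_h² (1 − n_h/N_h) s_h²/n_h, with W_h = N_h/N and N = 2140:
  stratum 1: (120/2140)²·(1 − 11/120)·2.4²/11 = 0.00149558
  stratum 2: (1000/2140)²·(1 − 89/1000)·7.8²/89 = 0.135985
  stratum 3: (1020/2140)²·(1 − 221/1020)·3.3²/221 = 0.0087691
V̂(ȳ_st) = 0.146249
SE(ȳ_st) = √0.146249 = 0.382426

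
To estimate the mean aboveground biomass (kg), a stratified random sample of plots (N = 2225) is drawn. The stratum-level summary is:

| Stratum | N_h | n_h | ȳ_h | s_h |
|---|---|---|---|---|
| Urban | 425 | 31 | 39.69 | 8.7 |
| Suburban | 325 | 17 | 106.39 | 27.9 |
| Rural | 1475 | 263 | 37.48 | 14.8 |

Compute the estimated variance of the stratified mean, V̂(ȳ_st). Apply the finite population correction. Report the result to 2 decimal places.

V̂(ȳ_st) = Σ W_h² (1 − n_h/N_h) s_h²/n_h, with W_h = N_h/N and N = 2225:
  stratum Urban: (425/2225)²·(1 − 31/425)·8.7²/31 = 0.0825851
  stratum Suburban: (325/2225)²·(1 − 17/325)·27.9²/17 = 0.925835
  stratum Rural: (1475/2225)²·(1 − 263/1475)·14.8²/263 = 0.300748
V̂(ȳ_st) = 1.30917

V̂(ȳ_st) ≈ 1.31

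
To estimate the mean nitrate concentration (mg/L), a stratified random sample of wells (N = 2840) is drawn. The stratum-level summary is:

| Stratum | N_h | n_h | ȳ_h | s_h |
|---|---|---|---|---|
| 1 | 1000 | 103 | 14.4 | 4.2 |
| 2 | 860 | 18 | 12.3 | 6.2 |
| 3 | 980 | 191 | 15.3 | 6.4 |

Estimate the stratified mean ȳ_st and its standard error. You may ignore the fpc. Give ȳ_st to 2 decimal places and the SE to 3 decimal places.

ȳ_st = Σ W_h ȳ_h = (1000·14.4 + 860·12.3 + 980·15.3)/2840 = 14.07465
V̂(ȳ_st) = Σ W_h² s_h²/n_h, with W_h = N_h/N and N = 2840:
  stratum 1: (1000/2840)²·4.2²/103 = 0.0212337
  stratum 2: (860/2840)²·6.2²/18 = 0.195826
  stratum 3: (980/2840)²·6.4²/191 = 0.0255354
V̂(ȳ_st) = 0.242595
SE(ȳ_st) = √0.242595 = 0.49254

ȳ_st ≈ 14.07, SE ≈ 0.493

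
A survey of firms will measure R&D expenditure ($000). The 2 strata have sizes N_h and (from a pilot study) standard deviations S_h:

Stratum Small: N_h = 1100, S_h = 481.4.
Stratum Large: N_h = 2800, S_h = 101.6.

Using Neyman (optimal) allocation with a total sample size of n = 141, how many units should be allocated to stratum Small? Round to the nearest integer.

Neyman allocation: n_h = n · N_h S_h / Σ N_i S_i, with n = 141.
  stratum Small: N_h·S_h = 1100·481.4 = 529540.00
  stratum Large: N_h·S_h = 2800·101.6 = 284480.00
Σ N_h S_h = 814020.00
n for stratum Small = 141·529540.00/814020.00 = 91.724 → 92

92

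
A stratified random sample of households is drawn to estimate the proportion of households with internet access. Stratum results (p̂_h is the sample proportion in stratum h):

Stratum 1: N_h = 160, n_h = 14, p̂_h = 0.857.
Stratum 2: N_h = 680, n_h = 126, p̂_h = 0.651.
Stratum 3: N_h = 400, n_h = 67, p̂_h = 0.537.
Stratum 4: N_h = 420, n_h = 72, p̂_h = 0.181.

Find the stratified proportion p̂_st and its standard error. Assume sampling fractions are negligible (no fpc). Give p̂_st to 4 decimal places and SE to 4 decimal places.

N = 1660; stratum weights W_h = N_h/N.
p̂_st = Σ W_h p̂_h = (160·0.857 + 680·0.651 + 400·0.537 + 420·0.181)/1660 = 0.52447
V̂(p̂_st) = Σ W_h² p̂_h(1−p̂_h)/(n_h−1):
  stratum 1: (160/1660)²·0.857·0.143/13 = 8.75785e-05
  stratum 2: (680/1660)²·0.651·0.349/125 = 0.000304999
  stratum 3: (400/1660)²·0.537·0.463/66 = 0.000218733
  stratum 4: (420/1660)²·0.181·0.819/71 = 0.000133655
V̂(p̂_st) = 0.000744966; SE = √V̂ = 0.0272941

p̂_st ≈ 0.5245, SE ≈ 0.0273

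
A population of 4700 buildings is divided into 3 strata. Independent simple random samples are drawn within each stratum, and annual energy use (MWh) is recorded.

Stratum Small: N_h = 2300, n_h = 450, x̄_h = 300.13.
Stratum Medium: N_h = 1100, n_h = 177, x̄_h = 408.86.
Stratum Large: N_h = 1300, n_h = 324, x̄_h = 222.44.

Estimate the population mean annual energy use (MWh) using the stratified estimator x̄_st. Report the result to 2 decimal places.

x̄_st ≈ 304.09

N = Σ N_h = 4700. Stratum weights W_h = N_h/N.
x̄_st = (2300·300.13 + 1100·408.86 + 1300·222.44) / 4700 = 304.0887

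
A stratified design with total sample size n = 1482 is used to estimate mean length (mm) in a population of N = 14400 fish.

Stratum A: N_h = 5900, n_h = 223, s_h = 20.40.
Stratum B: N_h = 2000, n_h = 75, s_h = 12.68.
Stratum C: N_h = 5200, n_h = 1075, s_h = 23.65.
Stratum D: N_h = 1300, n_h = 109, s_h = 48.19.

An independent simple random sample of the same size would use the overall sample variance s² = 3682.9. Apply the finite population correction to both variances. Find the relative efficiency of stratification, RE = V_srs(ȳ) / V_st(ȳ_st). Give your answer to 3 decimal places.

RE ≈ 4.023

V̂(ȳ_st) = Σ W_h² (1 − n_h/N_h) s_h²/n_h, with W_h = N_h/N and N = 14400:
  stratum A: (5900/14400)²·(1 − 223/5900)·20.40²/223 = 0.30144
  stratum B: (2000/14400)²·(1 − 75/2000)·12.68²/75 = 0.0398027
  stratum C: (5200/14400)²·(1 − 1075/5200)·23.65²/1075 = 0.0538215
  stratum D: (1300/14400)²·(1 − 109/1300)·48.19²/109 = 0.159081
V_st = 0.554145
V_srs = (1 − 1482/14400)·3682.9/1482 = 2.22933
Relative efficiency = V_srs / V_st = 2.22933/0.554145 = 4.0230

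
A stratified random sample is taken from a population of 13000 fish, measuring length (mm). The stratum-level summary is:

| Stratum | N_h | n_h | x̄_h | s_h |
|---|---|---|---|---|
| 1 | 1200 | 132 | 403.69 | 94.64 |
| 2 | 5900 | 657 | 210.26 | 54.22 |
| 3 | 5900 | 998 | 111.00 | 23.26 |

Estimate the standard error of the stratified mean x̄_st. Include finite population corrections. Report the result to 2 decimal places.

V̂(x̄_st) = Σ W_h² (1 − n_h/N_h) s_h²/n_h, with W_h = N_h/N and N = 13000:
  stratum 1: (1200/13000)²·(1 − 132/1200)·94.64²/132 = 0.514566
  stratum 2: (5900/13000)²·(1 − 657/5900)·54.22²/657 = 0.819028
  stratum 3: (5900/13000)²·(1 − 998/5900)·23.26²/998 = 0.0927743
V̂(x̄_st) = 1.42637
SE(x̄_st) = √1.42637 = 1.19431

SE(x̄_st) ≈ 1.19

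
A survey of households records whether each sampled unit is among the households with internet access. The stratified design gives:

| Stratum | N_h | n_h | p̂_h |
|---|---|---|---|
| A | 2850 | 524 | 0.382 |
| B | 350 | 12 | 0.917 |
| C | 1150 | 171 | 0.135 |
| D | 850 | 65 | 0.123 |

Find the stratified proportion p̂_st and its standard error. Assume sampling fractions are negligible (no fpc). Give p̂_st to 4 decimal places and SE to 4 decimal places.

N = 5200; stratum weights W_h = N_h/N.
p̂_st = Σ W_h p̂_h = (2850·0.382 + 350·0.917 + 1150·0.135 + 850·0.123)/5200 = 0.32105
V̂(p̂_st) = Σ W_h² p̂_h(1−p̂_h)/(n_h−1):
  stratum A: (2850/5200)²·0.382·0.618/523 = 0.000135592
  stratum B: (350/5200)²·0.917·0.083/11 = 3.13461e-05
  stratum C: (1150/5200)²·0.135·0.865/170 = 3.35962e-05
  stratum D: (850/5200)²·0.123·0.877/64 = 4.50356e-05
V̂(p̂_st) = 0.00024557; SE = √V̂ = 0.0156707

p̂_st ≈ 0.3210, SE ≈ 0.0157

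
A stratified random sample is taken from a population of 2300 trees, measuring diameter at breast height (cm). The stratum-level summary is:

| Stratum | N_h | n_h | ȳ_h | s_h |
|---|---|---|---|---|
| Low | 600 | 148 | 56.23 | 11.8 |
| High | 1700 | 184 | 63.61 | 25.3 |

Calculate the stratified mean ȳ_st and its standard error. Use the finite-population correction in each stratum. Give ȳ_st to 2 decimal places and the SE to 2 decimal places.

ȳ_st = Σ W_h ȳ_h = (600·56.23 + 1700·63.61)/2300 = 61.68478
V̂(ȳ_st) = Σ W_h² (1 − n_h/N_h) s_h²/n_h, with W_h = N_h/N and N = 2300:
  stratum Low: (600/2300)²·(1 − 148/600)·11.8²/148 = 0.0482321
  stratum High: (1700/2300)²·(1 − 184/1700)·25.3²/184 = 1.69479
V̂(ȳ_st) = 1.74302
SE(ȳ_st) = √1.74302 = 1.32024

ȳ_st ≈ 61.68, SE ≈ 1.32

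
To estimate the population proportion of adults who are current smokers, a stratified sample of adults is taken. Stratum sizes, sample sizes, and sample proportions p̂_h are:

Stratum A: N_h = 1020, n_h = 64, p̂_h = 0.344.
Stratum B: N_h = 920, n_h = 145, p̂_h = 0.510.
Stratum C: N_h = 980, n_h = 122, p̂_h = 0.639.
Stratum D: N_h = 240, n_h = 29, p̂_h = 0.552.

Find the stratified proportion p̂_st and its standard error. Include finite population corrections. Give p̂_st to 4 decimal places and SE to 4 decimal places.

p̂_st ≈ 0.4996, SE ≈ 0.0261

N = 3160; stratum weights W_h = N_h/N.
p̂_st = Σ W_h p̂_h = (1020·0.344 + 920·0.510 + 980·0.639 + 240·0.552)/3160 = 0.49961
V̂(p̂_st) = Σ W_h² (1 − n_h/N_h) p̂_h(1−p̂_h)/(n_h−1):
  stratum A: (1020/3160)²·(1 − 64/1020)·0.344·0.656/63 = 0.000349789
  stratum B: (920/3160)²·(1 − 145/920)·0.510·0.490/144 = 0.000123914
  stratum C: (980/3160)²·(1 − 122/980)·0.639·0.361/121 = 0.000160532
  stratum D: (240/3160)²·(1 − 29/240)·0.552·0.448/28 = 4.47897e-05
V̂(p̂_st) = 0.000679024; SE = √V̂ = 0.0260581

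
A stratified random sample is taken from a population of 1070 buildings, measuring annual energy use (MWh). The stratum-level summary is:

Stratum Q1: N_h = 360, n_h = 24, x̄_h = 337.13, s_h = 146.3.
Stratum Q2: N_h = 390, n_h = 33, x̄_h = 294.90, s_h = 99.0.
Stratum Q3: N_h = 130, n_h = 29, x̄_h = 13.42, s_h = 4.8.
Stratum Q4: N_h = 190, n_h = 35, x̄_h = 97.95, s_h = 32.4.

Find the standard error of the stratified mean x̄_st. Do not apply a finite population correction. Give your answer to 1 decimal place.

SE(x̄_st) ≈ 11.9

V̂(x̄_st) = Σ W_h² s_h²/n_h, with W_h = N_h/N and N = 1070:
  stratum Q1: (360/1070)²·146.3²/24 = 100.952
  stratum Q2: (390/1070)²·99.0²/33 = 39.4565
  stratum Q3: (130/1070)²·4.8²/29 = 0.0117275
  stratum Q4: (190/1070)²·32.4²/35 = 0.945718
V̂(x̄_st) = 141.366
SE(x̄_st) = √141.366 = 11.8897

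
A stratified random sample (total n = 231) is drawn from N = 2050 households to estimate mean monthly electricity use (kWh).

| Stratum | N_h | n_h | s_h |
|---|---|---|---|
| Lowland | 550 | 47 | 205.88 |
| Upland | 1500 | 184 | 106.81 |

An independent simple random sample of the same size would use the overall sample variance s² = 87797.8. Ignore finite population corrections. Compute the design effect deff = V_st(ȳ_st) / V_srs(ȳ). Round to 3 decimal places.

deff ≈ 0.258

V̂(ȳ_st) = Σ W_h² s_h²/n_h, with W_h = N_h/N and N = 2050:
  stratum Lowland: (550/2050)²·205.88²/47 = 64.9155
  stratum Upland: (1500/2050)²·106.81²/184 = 33.1956
V_st = 98.1111
V_srs = s²/n = 87797.8/231 = 380.077
deff = V_st / V_srs = 98.1111/380.077 = 0.2581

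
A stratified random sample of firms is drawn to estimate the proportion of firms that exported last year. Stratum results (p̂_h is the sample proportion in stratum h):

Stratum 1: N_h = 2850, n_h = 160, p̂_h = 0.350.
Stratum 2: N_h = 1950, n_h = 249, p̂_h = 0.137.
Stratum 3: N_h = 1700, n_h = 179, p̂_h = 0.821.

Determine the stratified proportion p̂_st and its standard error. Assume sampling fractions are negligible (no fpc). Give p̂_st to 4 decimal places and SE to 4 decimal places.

N = 6500; stratum weights W_h = N_h/N.
p̂_st = Σ W_h p̂_h = (2850·0.350 + 1950·0.137 + 1700·0.821)/6500 = 0.40928
V̂(p̂_st) = Σ W_h² p̂_h(1−p̂_h)/(n_h−1):
  stratum 1: (2850/6500)²·0.350·0.650/159 = 0.000275073
  stratum 2: (1950/6500)²·0.137·0.863/248 = 4.29064e-05
  stratum 3: (1700/6500)²·0.821·0.179/178 = 5.64738e-05
V̂(p̂_st) = 0.000374453; SE = √V̂ = 0.0193508

p̂_st ≈ 0.4093, SE ≈ 0.0194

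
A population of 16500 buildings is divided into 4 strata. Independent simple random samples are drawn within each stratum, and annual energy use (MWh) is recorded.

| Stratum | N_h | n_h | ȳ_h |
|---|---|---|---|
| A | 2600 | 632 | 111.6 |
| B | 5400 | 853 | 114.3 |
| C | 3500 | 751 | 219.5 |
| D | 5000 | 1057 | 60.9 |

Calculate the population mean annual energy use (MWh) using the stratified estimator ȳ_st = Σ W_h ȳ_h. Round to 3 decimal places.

N = Σ N_h = 16500. Stratum weights W_h = N_h/N.
ȳ_st = (2600·111.6 + 5400·114.3 + 3500·219.5 + 5000·60.9) / 16500 = 120.00788

ȳ_st ≈ 120.008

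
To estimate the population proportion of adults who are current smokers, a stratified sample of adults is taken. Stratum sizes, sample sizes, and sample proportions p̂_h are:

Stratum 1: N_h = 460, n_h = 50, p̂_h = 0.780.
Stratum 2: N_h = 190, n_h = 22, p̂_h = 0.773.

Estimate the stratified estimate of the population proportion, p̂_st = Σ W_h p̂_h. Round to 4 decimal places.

N = 650; stratum weights W_h = N_h/N.
p̂_st = Σ W_h p̂_h = (460·0.780 + 190·0.773)/650 = 0.77795

p̂_st ≈ 0.7780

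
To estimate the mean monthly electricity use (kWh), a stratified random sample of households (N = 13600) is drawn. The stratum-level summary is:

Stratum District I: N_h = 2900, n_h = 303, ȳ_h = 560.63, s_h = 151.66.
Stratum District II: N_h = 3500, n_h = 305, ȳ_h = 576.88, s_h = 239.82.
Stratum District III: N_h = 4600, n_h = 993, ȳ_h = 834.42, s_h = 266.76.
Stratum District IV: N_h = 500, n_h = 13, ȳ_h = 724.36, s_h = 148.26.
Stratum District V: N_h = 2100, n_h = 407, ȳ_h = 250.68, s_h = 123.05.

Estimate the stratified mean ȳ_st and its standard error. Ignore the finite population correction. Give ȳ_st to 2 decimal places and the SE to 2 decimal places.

ȳ_st = Σ W_h ȳ_h = (2900·560.63 + 3500·576.88 + 4600·834.42 + 500·724.36 + 2100·250.68)/13600 = 615.57699
V̂(ȳ_st) = Σ W_h² s_h²/n_h, with W_h = N_h/N and N = 13600:
  stratum District I: (2900/13600)²·151.66²/303 = 3.45158
  stratum District II: (3500/13600)²·239.82²/305 = 12.489
  stratum District III: (4600/13600)²·266.76²/993 = 8.19842
  stratum District IV: (500/13600)²·148.26²/13 = 2.28542
  stratum District V: (2100/13600)²·123.05²/407 = 0.887012
V̂(ȳ_st) = 27.3115
SE(ȳ_st) = √27.3115 = 5.22604

ȳ_st ≈ 615.58, SE ≈ 5.23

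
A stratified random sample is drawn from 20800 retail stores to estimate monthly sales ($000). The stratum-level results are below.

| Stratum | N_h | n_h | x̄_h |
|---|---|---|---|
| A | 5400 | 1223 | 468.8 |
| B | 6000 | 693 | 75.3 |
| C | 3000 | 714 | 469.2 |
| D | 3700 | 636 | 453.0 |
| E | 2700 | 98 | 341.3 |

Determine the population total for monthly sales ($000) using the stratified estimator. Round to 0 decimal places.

τ̂_st ≈ 6988530

τ̂_st = Σ N_h x̄_h = 5400·468.8 + 6000·75.3 + 3000·469.2 + 3700·453.0 + 2700·341.3 = 6988530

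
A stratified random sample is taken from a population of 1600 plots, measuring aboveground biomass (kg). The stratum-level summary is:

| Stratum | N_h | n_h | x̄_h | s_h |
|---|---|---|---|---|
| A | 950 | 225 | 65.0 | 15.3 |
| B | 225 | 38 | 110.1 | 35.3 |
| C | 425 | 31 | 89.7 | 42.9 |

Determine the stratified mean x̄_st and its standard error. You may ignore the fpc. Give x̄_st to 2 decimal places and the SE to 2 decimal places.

x̄_st ≈ 77.90, SE ≈ 2.28

x̄_st = Σ W_h x̄_h = (950·65.0 + 225·110.1 + 425·89.7)/1600 = 77.90313
V̂(x̄_st) = Σ W_h² s_h²/n_h, with W_h = N_h/N and N = 1600:
  stratum A: (950/1600)²·15.3²/225 = 0.366782
  stratum B: (225/1600)²·35.3²/38 = 0.648471
  stratum C: (425/1600)²·42.9²/31 = 4.18881
V̂(x̄_st) = 5.20406
SE(x̄_st) = √5.20406 = 2.28124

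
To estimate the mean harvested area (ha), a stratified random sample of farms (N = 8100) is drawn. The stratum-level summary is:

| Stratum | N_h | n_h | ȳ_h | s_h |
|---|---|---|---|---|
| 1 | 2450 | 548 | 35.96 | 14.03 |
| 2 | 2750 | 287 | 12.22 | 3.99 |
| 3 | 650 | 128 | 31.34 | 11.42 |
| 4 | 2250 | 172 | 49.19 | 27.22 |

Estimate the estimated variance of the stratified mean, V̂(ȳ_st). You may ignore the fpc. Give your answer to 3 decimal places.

V̂(ȳ_st) ≈ 0.378

V̂(ȳ_st) = Σ W_h² s_h²/n_h, with W_h = N_h/N and N = 8100:
  stratum 1: (2450/8100)²·14.03²/548 = 0.0328622
  stratum 2: (2750/8100)²·3.99²/287 = 0.0063938
  stratum 3: (650/8100)²·11.42²/128 = 0.00656113
  stratum 4: (2250/8100)²·27.22²/172 = 0.332386
V̂(ȳ_st) = 0.378203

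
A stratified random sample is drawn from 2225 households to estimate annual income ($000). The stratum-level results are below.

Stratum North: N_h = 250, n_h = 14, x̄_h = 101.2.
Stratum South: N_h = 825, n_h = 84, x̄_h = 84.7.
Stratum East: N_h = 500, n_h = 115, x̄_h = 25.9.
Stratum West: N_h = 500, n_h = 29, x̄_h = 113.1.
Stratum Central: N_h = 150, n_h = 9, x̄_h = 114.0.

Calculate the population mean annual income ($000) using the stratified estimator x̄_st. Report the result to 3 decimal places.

N = Σ N_h = 2225. Stratum weights W_h = N_h/N.
x̄_st = (250·101.2 + 825·84.7 + 500·25.9 + 500·113.1 + 150·114.0) / 2225 = 81.69775

x̄_st ≈ 81.698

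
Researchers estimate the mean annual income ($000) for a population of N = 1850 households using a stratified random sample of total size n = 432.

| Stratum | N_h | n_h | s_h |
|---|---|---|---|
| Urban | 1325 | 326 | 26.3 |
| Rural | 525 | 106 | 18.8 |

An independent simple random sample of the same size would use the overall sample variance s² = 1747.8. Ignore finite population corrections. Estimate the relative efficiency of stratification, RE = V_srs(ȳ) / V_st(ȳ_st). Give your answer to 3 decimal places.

RE ≈ 2.982

V̂(ȳ_st) = Σ W_h² s_h²/n_h, with W_h = N_h/N and N = 1850:
  stratum Urban: (1325/1850)²·26.3²/326 = 1.08838
  stratum Rural: (525/1850)²·18.8²/106 = 0.268525
V_st = 1.35691
V_srs = s²/n = 1747.8/432 = 4.04583
Relative efficiency = V_srs / V_st = 4.04583/1.35691 = 2.9817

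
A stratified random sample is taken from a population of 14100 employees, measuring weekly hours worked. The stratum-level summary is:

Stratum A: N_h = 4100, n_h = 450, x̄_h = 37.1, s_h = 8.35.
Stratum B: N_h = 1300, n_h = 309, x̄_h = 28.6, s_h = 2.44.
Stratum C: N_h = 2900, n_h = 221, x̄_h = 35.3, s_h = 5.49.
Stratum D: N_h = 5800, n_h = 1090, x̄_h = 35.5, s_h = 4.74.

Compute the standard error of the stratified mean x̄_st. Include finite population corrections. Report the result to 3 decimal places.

V̂(x̄_st) = Σ W_h² (1 − n_h/N_h) s_h²/n_h, with W_h = N_h/N and N = 14100:
  stratum A: (4100/14100)²·(1 − 450/4100)·8.35²/450 = 0.0116627
  stratum B: (1300/14100)²·(1 − 309/1300)·2.44²/309 = 0.000124853
  stratum C: (2900/14100)²·(1 − 221/2900)·5.49²/221 = 0.00532948
  stratum D: (5800/14100)²·(1 − 1090/5800)·4.74²/1090 = 0.00283231
V̂(x̄_st) = 0.0199493
SE(x̄_st) = √0.0199493 = 0.141242

SE(x̄_st) ≈ 0.141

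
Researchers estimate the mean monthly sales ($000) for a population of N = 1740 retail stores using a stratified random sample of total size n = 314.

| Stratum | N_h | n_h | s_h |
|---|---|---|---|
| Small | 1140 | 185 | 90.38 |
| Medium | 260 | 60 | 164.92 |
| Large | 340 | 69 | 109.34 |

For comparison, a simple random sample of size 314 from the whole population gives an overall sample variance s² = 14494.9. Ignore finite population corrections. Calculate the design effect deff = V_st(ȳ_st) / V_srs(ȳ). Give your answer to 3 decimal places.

V̂(ȳ_st) = Σ W_h² s_h²/n_h, with W_h = N_h/N and N = 1740:
  stratum Small: (1140/1740)²·90.38²/185 = 18.9533
  stratum Medium: (260/1740)²·164.92²/60 = 10.1215
  stratum Large: (340/1740)²·109.34²/69 = 6.61559
V_st = 35.6903
V_srs = s²/n = 14494.9/314 = 46.1621
deff = V_st / V_srs = 35.6903/46.1621 = 0.7732

deff ≈ 0.773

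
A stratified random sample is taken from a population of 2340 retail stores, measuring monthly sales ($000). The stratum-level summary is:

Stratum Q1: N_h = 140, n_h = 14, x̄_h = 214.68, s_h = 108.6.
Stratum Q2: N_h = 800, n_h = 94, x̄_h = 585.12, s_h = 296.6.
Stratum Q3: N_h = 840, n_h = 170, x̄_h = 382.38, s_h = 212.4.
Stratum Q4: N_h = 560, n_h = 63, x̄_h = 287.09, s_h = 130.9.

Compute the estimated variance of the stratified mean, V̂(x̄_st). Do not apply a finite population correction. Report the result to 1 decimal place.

V̂(x̄_st) = Σ W_h² s_h²/n_h, with W_h = N_h/N and N = 2340:
  stratum Q1: (140/2340)²·108.6²/14 = 3.01548
  stratum Q2: (800/2340)²·296.6²/94 = 109.386
  stratum Q3: (840/2340)²·212.4²/170 = 34.1969
  stratum Q4: (560/2340)²·130.9²/63 = 15.577
V̂(x̄_st) = 162.176

V̂(x̄_st) ≈ 162.2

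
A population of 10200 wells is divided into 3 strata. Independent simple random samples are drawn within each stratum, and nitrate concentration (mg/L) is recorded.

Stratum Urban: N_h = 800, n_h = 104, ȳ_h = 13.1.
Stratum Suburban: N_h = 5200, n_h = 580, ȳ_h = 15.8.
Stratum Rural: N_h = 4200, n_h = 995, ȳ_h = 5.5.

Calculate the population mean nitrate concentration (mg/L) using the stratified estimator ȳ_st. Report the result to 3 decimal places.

ȳ_st ≈ 11.347

N = Σ N_h = 10200. Stratum weights W_h = N_h/N.
ȳ_st = (800·13.1 + 5200·15.8 + 4200·5.5) / 10200 = 11.34706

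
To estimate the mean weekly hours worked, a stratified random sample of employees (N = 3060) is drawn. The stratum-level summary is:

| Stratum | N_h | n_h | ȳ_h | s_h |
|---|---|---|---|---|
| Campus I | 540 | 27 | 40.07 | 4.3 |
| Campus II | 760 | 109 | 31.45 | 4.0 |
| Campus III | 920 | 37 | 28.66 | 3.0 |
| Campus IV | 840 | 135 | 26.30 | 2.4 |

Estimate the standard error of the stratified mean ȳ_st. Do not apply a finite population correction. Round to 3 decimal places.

SE(ȳ_st) ≈ 0.236

V̂(ȳ_st) = Σ W_h² s_h²/n_h, with W_h = N_h/N and N = 3060:
  stratum Campus I: (540/3060)²·4.3²/27 = 0.0213264
  stratum Campus II: (760/3060)²·4.0²/109 = 0.00905478
  stratum Campus III: (920/3060)²·3.0²/37 = 0.0219874
  stratum Campus IV: (840/3060)²·2.4²/135 = 0.00321517
V̂(ȳ_st) = 0.0555838
SE(ȳ_st) = √0.0555838 = 0.235762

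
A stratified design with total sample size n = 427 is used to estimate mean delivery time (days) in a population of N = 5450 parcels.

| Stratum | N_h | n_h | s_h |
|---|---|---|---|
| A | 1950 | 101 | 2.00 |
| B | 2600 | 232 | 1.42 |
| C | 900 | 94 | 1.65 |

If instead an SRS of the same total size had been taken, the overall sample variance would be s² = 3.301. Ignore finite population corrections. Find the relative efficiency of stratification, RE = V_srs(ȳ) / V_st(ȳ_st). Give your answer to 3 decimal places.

RE ≈ 0.986

V̂(ȳ_st) = Σ W_h² s_h²/n_h, with W_h = N_h/N and N = 5450:
  stratum A: (1950/5450)²·2.00²/101 = 0.00507008
  stratum B: (2600/5450)²·1.42²/232 = 0.00197807
  stratum C: (900/5450)²·1.65²/94 = 0.000789827
V_st = 0.00783798
V_srs = s²/n = 3.301/427 = 0.00773068
Relative efficiency = V_srs / V_st = 0.00773068/0.00783798 = 0.9863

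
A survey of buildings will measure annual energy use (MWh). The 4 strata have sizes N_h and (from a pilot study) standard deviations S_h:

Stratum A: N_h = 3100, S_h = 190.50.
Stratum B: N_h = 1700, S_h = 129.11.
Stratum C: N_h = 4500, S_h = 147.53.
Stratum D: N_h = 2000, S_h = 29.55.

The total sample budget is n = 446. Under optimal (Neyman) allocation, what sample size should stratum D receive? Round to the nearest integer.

17

Neyman allocation: n_h = n · N_h S_h / Σ N_i S_i, with n = 446.
  stratum A: N_h·S_h = 3100·190.50 = 590550.00
  stratum B: N_h·S_h = 1700·129.11 = 219487.00
  stratum C: N_h·S_h = 4500·147.53 = 663885.00
  stratum D: N_h·S_h = 2000·29.55 = 59100.00
Σ N_h S_h = 1533022.00
n for stratum D = 446·59100.00/1533022.00 = 17.194 → 17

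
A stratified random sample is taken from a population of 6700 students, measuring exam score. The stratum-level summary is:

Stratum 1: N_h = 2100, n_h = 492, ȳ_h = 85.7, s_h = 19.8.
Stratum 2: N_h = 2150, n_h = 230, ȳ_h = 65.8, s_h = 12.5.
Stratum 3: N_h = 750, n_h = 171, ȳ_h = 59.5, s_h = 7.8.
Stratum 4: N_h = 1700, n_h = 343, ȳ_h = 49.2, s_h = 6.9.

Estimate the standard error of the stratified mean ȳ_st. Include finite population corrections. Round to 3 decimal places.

V̂(ȳ_st) = Σ W_h² (1 − n_h/N_h) s_h²/n_h, with W_h = N_h/N and N = 6700:
  stratum 1: (2100/6700)²·(1 − 492/2100)·19.8²/492 = 0.0599406
  stratum 2: (2150/6700)²·(1 − 230/2150)·12.5²/230 = 0.0624715
  stratum 3: (750/6700)²·(1 − 171/750)·7.8²/171 = 0.00344178
  stratum 4: (1700/6700)²·(1 − 343/1700)·6.9²/343 = 0.00713318
V̂(ȳ_st) = 0.132987
SE(ȳ_st) = √0.132987 = 0.364674

SE(ȳ_st) ≈ 0.365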